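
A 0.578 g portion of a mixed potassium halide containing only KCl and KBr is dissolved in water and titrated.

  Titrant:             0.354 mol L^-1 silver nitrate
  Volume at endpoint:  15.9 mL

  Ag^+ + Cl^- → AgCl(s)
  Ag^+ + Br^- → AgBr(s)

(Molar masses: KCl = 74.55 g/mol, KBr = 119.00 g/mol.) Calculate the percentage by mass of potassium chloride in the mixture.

26.6 %

n(AgNO3) = 0.0159 × 0.354 = 5.63 × 10^-3 mol
Let x = n(KCl), y = n(KBr).
Titrant: 1x + 1y = 5.63 × 10^-3;  mass: 74.55x + 119.00y = 0.578
Solving, x = 2.07 × 10^-3 mol, y = 3.56 × 10^-3 mol
mass of KCl = 2.07 × 10^-3 × 74.55 = 0.154 g
% KCl = 0.154 / 0.578 × 100 = 26.6 %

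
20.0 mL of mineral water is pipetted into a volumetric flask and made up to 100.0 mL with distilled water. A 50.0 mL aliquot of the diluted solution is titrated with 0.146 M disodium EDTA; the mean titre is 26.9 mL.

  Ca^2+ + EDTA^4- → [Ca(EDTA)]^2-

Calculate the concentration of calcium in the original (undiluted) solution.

0.393 M

n(EDTA) = 0.0269 × 0.146 = 3.93 × 10^-3 mol
n(Ca2+) in the aliquot = 3.93 × 10^-3 mol (1:1 ratio)
[Ca2+]_dilute = 3.93 × 10^-3 / 0.0500 = 0.0785 mol/L
Dilution factor = 100.0 / 20.0 = 5.000
[Ca2+]_stock = 0.0785 × 5.000 = 0.393 mol/L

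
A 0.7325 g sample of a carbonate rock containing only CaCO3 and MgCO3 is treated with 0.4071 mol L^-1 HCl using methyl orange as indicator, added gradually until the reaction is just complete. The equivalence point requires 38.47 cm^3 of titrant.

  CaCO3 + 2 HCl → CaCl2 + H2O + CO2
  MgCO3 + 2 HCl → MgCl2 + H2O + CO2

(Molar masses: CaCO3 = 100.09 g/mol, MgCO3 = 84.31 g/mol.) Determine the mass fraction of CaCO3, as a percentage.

n(HCl) = 0.03847 × 0.4071 = 0.01566 mol
Let x = n(CaCO3), y = n(MgCO3).
Titrant: 2x + 2y = 0.01566;  mass: 100.09x + 84.31y = 0.7325
Solving, x = 4.582 × 10^-3 mol, y = 3.249 × 10^-3 mol
mass of CaCO3 = 4.582 × 10^-3 × 100.09 = 0.4586 g
% CaCO3 = 0.4586 / 0.7325 × 100 = 62.61 %

62.61 %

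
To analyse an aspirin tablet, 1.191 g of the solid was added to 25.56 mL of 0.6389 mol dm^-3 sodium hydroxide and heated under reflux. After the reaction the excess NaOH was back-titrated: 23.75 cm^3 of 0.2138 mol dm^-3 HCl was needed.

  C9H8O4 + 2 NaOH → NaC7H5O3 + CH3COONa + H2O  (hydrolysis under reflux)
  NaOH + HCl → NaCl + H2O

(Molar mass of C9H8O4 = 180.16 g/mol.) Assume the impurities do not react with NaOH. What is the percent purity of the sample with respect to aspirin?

85.11 %

n(NaOH) added = 0.02556 × 0.6389 = 0.01633 mol
n(HCl) used in back-titration = 0.02375 × 0.2138 = 5.078 × 10^-3 mol
n(NaOH) left over = 5.078 × 10^-3 mol (1:1 ratio)
n(NaOH) consumed by analyte = 0.01633 − 5.078 × 10^-3 = 0.01125 mol
From the 1:2 ratio, n(C9H8O4) = 1/2 × 0.01125 = 5.626 × 10^-3 mol
mass of C9H8O4 = 5.626 × 10^-3 × 180.16 = 1.014 g
% C9H8O4 = 1.014 / 1.191 × 100 = 85.11 %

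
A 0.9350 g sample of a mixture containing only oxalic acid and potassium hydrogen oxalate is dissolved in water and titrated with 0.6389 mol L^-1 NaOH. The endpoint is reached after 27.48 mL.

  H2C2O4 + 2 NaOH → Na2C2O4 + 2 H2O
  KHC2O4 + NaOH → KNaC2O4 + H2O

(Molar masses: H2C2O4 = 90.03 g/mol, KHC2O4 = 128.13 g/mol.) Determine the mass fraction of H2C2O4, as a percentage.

n(NaOH) = 0.02748 × 0.6389 = 0.01756 mol
Let x = n(H2C2O4), y = n(KHC2O4).
Titrant: 2x + 1y = 0.01756;  mass: 90.03x + 128.13y = 0.9350
Solving, x = 7.908 × 10^-3 mol, y = 1.741 × 10^-3 mol
mass of H2C2O4 = 7.908 × 10^-3 × 90.03 = 0.7120 g
% H2C2O4 = 0.7120 / 0.9350 × 100 = 76.15 %

76.15 %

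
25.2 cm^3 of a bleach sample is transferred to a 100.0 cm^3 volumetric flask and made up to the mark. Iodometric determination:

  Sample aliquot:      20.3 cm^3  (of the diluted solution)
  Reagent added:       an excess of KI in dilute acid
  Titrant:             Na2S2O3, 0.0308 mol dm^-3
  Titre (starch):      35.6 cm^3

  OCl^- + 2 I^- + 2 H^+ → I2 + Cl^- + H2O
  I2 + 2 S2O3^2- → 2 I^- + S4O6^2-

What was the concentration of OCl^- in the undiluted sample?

0.107 mol/L

n(S2O3^2-) = 0.0356 × 0.0308 = 1.10 × 10^-3 mol
n(I2) = n(S2O3^2-)/2 = 5.48 × 10^-4 mol
n(OCl^-) in the aliquot = 5.48 × 10^-4 mol (1:1 ratio)
[OCl^-]_dilute = 5.48 × 10^-4 / 0.0203 = 0.0270 mol/L
[OCl^-]_original = 0.0270 × 100.0/25.2 = 0.107 mol/L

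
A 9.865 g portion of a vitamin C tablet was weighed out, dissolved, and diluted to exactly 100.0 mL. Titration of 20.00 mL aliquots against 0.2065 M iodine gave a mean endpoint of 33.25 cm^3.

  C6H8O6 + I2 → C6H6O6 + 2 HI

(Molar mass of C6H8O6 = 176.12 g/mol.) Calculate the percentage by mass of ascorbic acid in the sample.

n(I2) per titration = 0.03325 × 0.2065 = 6.866 × 10^-3 mol
n(C6H8O6) in each aliquot = 6.866 × 10^-3 mol (1:1 ratio)
n(C6H8O6) in the whole flask = 6.866 × 10^-3 × 100.0/20.00 = 0.03433 mol
mass of C6H8O6 = 0.03433 × 176.12 = 6.046 g
% C6H8O6 = 6.046 / 9.865 × 100 = 61.29 %

61.29 %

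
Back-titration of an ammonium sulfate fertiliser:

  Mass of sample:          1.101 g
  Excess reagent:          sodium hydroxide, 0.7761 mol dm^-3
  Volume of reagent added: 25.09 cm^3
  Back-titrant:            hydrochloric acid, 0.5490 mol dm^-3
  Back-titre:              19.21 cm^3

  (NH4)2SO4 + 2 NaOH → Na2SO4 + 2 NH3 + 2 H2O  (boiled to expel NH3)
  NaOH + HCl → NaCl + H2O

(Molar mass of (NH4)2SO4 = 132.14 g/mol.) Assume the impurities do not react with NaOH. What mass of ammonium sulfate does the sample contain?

n(NaOH) added = 0.02509 × 0.7761 = 0.01947 mol
n(HCl) used in back-titration = 0.01921 × 0.5490 = 0.01055 mol
n(NaOH) left over = 0.01055 mol (1:1 ratio)
n(NaOH) consumed by analyte = 0.01947 − 0.01055 = 8.926 × 10^-3 mol
From the 1:2 ratio, n((NH4)2SO4) = 1/2 × 8.926 × 10^-3 = 4.463 × 10^-3 mol
mass of (NH4)2SO4 = 4.463 × 10^-3 × 132.14 = 0.5897 g

0.5897 g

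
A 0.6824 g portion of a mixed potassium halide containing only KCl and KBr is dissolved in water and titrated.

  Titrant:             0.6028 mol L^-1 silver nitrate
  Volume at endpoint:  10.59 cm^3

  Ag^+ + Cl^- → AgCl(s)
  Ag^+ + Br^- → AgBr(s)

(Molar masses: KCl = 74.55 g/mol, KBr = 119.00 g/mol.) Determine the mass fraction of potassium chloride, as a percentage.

n(AgNO3) = 0.01059 × 0.6028 = 6.384 × 10^-3 mol
Let x = n(KCl), y = n(KBr).
Titrant: 1x + 1y = 6.384 × 10^-3;  mass: 74.55x + 119.00y = 0.6824
Solving, x = 1.738 × 10^-3 mol, y = 4.646 × 10^-3 mol
mass of KCl = 1.738 × 10^-3 × 74.55 = 0.1296 g
% KCl = 0.1296 / 0.6824 × 100 = 18.99 %

18.99 %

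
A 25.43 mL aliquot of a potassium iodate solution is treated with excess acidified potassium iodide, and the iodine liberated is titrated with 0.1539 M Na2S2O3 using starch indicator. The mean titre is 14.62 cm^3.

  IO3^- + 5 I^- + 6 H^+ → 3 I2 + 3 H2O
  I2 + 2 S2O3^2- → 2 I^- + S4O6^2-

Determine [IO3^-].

n(S2O3^2-) = 0.01462 × 0.1539 = 2.250 × 10^-3 mol
n(I2) = n(S2O3^2-)/2 = 1.125 × 10^-3 mol
From the 1:3 ratio, n(IO3^-) in the aliquot = 1/3 × 1.125 × 10^-3 = 3.750 × 10^-4 mol
[IO3^-] = 3.750 × 10^-4 / 0.02543 = 0.01475 mol/L

0.01475 M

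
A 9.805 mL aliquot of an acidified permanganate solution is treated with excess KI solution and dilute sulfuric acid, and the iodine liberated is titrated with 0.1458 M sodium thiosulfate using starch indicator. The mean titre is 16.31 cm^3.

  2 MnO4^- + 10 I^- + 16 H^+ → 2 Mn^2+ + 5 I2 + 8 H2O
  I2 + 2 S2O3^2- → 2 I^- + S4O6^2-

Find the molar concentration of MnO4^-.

0.04851 M

n(S2O3^2-) = 0.01631 × 0.1458 = 2.378 × 10^-3 mol
n(I2) = n(S2O3^2-)/2 = 1.189 × 10^-3 mol
From the 2:5 ratio, n(MnO4^-) in the aliquot = 2/5 × 1.189 × 10^-3 = 4.756 × 10^-4 mol
[MnO4^-] = 4.756 × 10^-4 / 0.009805 = 0.04851 mol/L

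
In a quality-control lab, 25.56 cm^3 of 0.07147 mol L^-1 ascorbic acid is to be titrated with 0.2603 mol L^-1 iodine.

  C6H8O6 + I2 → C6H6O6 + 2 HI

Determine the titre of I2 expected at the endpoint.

7.018 mL

n(C6H8O6) = 0.02556 L × 0.07147 mol/L = 1.827 × 10^-3 mol
n(I2) = 1.827 × 10^-3 mol (1:1 stoichiometry)
V(I2) = 1.827 × 10^-3 mol / 0.2603 mol/L = 0.007018 L = 7.018 mL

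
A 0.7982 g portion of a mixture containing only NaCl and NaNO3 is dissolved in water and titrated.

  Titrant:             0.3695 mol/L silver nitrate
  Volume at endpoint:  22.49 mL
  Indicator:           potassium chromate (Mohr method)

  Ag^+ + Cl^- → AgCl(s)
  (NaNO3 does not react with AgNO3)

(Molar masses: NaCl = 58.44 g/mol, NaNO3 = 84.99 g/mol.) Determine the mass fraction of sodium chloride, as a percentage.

60.84 %

n(AgNO3) = 0.02249 × 0.3695 = 8.310 × 10^-3 mol
Let x = n(NaCl), y = n(NaNO3).
Titrant: 1x = 8.310 × 10^-3;  mass: 58.44x + 84.99y = 0.7982
Solving, x = 8.310 × 10^-3 mol, y = 3.678 × 10^-3 mol
mass of NaCl = 8.310 × 10^-3 × 58.44 = 0.4856 g
% NaCl = 0.4856 / 0.7982 × 100 = 60.84 %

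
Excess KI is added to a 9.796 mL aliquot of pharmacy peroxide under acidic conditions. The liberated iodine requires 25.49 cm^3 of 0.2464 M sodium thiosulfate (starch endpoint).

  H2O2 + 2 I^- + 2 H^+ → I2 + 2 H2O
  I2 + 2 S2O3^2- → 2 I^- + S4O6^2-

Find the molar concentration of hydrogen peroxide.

n(S2O3^2-) = 0.02549 × 0.2464 = 6.281 × 10^-3 mol
n(I2) = n(S2O3^2-)/2 = 3.140 × 10^-3 mol
n(H2O2) in the aliquot = 3.140 × 10^-3 mol (1:1 ratio)
[H2O2] = 3.140 × 10^-3 / 0.009796 = 0.3206 mol/L

0.3206 M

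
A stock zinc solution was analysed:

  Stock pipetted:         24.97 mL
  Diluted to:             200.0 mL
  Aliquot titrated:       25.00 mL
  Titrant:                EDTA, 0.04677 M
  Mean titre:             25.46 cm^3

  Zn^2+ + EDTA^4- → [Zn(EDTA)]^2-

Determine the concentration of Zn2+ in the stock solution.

0.3815 M

n(EDTA) = 0.02546 × 0.04677 = 1.191 × 10^-3 mol
n(Zn2+) in the aliquot = 1.191 × 10^-3 mol (1:1 ratio)
[Zn2+]_dilute = 1.191 × 10^-3 / 0.02500 = 0.04763 mol/L
Dilution factor = 200.0 / 24.97 = 8.010
[Zn2+]_stock = 0.04763 × 8.010 = 0.3815 mol/L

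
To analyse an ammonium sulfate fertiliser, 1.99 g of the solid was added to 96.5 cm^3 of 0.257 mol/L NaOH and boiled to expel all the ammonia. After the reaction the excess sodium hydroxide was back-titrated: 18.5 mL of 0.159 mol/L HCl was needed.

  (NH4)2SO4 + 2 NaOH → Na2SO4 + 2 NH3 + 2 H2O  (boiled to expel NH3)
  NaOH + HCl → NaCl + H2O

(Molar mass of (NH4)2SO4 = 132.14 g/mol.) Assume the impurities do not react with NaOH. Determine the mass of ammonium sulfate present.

1.44 g

n(NaOH) added = 0.0965 × 0.257 = 0.0248 mol
n(HCl) used in back-titration = 0.0185 × 0.159 = 2.94 × 10^-3 mol
n(NaOH) left over = 2.94 × 10^-3 mol (1:1 ratio)
n(NaOH) consumed by analyte = 0.0248 − 2.94 × 10^-3 = 0.0219 mol
From the 1:2 ratio, n((NH4)2SO4) = 1/2 × 0.0219 = 0.0109 mol
mass of (NH4)2SO4 = 0.0109 × 132.14 = 1.44 g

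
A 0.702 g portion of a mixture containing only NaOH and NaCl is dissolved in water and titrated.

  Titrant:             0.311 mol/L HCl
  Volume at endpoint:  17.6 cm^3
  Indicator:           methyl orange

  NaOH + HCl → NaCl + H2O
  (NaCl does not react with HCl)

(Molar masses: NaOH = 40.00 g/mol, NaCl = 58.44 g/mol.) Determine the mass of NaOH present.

n(HCl) = 0.0176 × 0.311 = 5.47 × 10^-3 mol
Let x = n(NaOH), y = n(NaCl).
Titrant: 1x = 5.47 × 10^-3;  mass: 40.00x + 58.44y = 0.702
Solving, x = 5.47 × 10^-3 mol, y = 8.27 × 10^-3 mol
mass of NaOH = 5.47 × 10^-3 × 40.00 = 0.219 g

0.219 g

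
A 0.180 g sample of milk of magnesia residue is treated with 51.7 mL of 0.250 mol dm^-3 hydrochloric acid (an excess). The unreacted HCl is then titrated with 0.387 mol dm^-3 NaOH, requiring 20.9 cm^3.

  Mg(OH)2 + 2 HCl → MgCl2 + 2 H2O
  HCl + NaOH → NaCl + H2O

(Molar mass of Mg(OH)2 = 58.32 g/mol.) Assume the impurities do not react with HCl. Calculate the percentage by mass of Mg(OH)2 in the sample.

n(HCl) added = 0.0517 × 0.250 = 0.0129 mol
n(NaOH) used in back-titration = 0.0209 × 0.387 = 8.09 × 10^-3 mol
n(HCl) left over = 8.09 × 10^-3 mol (1:1 ratio)
n(HCl) consumed by analyte = 0.0129 − 8.09 × 10^-3 = 4.84 × 10^-3 mol
From the 1:2 ratio, n(Mg(OH)2) = 1/2 × 4.84 × 10^-3 = 2.42 × 10^-3 mol
mass of Mg(OH)2 = 2.42 × 10^-3 × 58.32 = 0.141 g
% Mg(OH)2 = 0.141 / 0.180 × 100 = 78.4 %

78.4 %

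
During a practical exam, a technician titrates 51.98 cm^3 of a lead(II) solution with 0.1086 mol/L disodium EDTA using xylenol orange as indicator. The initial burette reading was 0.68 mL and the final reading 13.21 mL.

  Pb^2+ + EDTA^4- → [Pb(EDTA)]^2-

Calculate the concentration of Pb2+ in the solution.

0.02618 mol/L

n(EDTA) = 0.01253 L × 0.1086 mol/L = 1.361 × 10^-3 mol
n(Pb2+) = 1.361 × 10^-3 mol (1:1 mole ratio)
[Pb2+] = 1.361 × 10^-3 mol / 0.05198 L = 0.02618 mol/L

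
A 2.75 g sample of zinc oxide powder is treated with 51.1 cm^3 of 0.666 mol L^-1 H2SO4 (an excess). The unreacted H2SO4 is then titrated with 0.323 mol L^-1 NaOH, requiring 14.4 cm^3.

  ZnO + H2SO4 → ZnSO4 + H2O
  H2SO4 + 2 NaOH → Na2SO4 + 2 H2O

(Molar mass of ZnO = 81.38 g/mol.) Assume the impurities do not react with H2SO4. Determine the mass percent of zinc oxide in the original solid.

93.8 %

n(H2SO4) added = 0.0511 × 0.666 = 0.0340 mol
n(NaOH) used in back-titration = 0.0144 × 0.323 = 4.65 × 10^-3 mol
From the 1:2 ratio, n(H2SO4) left over = 1/2 × 4.65 × 10^-3 = 2.33 × 10^-3 mol
n(H2SO4) consumed by analyte = 0.0340 − 2.33 × 10^-3 = 0.0317 mol
n(ZnO) = 0.0317 mol (1:1 ratio)
mass of ZnO = 0.0317 × 81.38 = 2.58 g
% ZnO = 2.58 / 2.75 × 100 = 93.8 %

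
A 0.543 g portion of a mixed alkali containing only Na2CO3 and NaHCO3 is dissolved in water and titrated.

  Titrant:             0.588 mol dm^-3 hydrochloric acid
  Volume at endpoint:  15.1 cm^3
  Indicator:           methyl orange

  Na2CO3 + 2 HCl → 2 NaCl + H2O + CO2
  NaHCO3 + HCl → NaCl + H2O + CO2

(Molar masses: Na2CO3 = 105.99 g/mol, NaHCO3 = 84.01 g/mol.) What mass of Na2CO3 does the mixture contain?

n(HCl) = 0.0151 × 0.588 = 8.88 × 10^-3 mol
Let x = n(Na2CO3), y = n(NaHCO3).
Titrant: 2x + 1y = 8.88 × 10^-3;  mass: 105.99x + 84.01y = 0.543
Solving, x = 3.27 × 10^-3 mol, y = 2.34 × 10^-3 mol
mass of Na2CO3 = 3.27 × 10^-3 × 105.99 = 0.347 g

0.347 g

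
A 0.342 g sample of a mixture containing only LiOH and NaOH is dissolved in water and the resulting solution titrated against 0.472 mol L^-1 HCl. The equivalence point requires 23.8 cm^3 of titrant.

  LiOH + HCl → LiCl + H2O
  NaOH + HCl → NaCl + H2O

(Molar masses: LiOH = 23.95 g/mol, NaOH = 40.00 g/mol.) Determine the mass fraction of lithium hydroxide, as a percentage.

46.8 %

n(HCl) = 0.0238 × 0.472 = 0.0112 mol
Let x = n(LiOH), y = n(NaOH).
Titrant: 1x + 1y = 0.0112;  mass: 23.95x + 40.00y = 0.342
Solving, x = 6.69 × 10^-3 mol, y = 4.55 × 10^-3 mol
mass of LiOH = 6.69 × 10^-3 × 23.95 = 0.160 g
% LiOH = 0.160 / 0.342 × 100 = 46.8 %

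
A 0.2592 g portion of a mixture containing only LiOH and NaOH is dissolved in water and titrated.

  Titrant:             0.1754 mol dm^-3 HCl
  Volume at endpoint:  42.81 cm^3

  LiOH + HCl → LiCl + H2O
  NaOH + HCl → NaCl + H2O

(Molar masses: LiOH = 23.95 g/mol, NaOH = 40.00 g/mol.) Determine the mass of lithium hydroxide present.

n(HCl) = 0.04281 × 0.1754 = 7.509 × 10^-3 mol
Let x = n(LiOH), y = n(NaOH).
Titrant: 1x + 1y = 7.509 × 10^-3;  mass: 23.95x + 40.00y = 0.2592
Solving, x = 2.564 × 10^-3 mol, y = 4.945 × 10^-3 mol
mass of LiOH = 2.564 × 10^-3 × 23.95 = 0.06141 g

0.06141 g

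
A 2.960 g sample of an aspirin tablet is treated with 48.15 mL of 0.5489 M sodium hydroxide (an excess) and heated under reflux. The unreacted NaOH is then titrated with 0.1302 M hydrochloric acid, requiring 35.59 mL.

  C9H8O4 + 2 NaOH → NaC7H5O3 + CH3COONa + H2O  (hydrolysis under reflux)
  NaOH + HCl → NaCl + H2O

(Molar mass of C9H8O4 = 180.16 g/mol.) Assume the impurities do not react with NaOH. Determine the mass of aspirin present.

n(NaOH) added = 0.04815 × 0.5489 = 0.02643 mol
n(HCl) used in back-titration = 0.03559 × 0.1302 = 4.634 × 10^-3 mol
n(NaOH) left over = 4.634 × 10^-3 mol (1:1 ratio)
n(NaOH) consumed by analyte = 0.02643 − 4.634 × 10^-3 = 0.02180 mol
From the 1:2 ratio, n(C9H8O4) = 1/2 × 0.02180 = 0.01090 mol
mass of C9H8O4 = 0.01090 × 180.16 = 1.963 g

1.963 g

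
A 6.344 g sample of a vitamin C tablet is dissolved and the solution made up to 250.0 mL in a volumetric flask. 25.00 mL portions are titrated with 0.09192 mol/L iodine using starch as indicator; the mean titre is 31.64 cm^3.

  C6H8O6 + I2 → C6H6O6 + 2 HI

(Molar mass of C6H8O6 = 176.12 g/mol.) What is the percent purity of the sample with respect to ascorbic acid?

80.74 %

n(I2) per titration = 0.03164 × 0.09192 = 2.908 × 10^-3 mol
n(C6H8O6) in each aliquot = 2.908 × 10^-3 mol (1:1 ratio)
n(C6H8O6) in the whole flask = 2.908 × 10^-3 × 250.0/25.00 = 0.02908 mol
mass of C6H8O6 = 0.02908 × 176.12 = 5.122 g
% C6H8O6 = 5.122 / 6.344 × 100 = 80.74 %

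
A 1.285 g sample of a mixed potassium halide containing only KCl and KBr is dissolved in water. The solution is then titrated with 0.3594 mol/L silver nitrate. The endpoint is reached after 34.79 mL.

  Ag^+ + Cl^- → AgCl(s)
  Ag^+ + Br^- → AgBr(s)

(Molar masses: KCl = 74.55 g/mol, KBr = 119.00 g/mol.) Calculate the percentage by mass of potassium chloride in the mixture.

n(AgNO3) = 0.03479 × 0.3594 = 0.01250 mol
Let x = n(KCl), y = n(KBr).
Titrant: 1x + 1y = 0.01250;  mass: 74.55x + 119.00y = 1.285
Solving, x = 4.565 × 10^-3 mol, y = 7.938 × 10^-3 mol
mass of KCl = 4.565 × 10^-3 × 74.55 = 0.3403 g
% KCl = 0.3403 / 1.285 × 100 = 26.48 %

26.48 %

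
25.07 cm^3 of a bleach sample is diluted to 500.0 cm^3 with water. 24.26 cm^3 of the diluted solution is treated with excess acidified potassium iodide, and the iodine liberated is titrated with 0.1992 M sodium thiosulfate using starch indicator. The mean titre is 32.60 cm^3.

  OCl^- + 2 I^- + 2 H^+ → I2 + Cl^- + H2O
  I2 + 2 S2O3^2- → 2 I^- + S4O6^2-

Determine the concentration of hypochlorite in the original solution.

2.669 M

n(S2O3^2-) = 0.03260 × 0.1992 = 6.494 × 10^-3 mol
n(I2) = n(S2O3^2-)/2 = 3.247 × 10^-3 mol
n(OCl^-) in the aliquot = 3.247 × 10^-3 mol (1:1 ratio)
[OCl^-]_dilute = 3.247 × 10^-3 / 0.02426 = 0.1338 mol/L
[OCl^-]_original = 0.1338 × 500.0/25.07 = 2.669 mol/L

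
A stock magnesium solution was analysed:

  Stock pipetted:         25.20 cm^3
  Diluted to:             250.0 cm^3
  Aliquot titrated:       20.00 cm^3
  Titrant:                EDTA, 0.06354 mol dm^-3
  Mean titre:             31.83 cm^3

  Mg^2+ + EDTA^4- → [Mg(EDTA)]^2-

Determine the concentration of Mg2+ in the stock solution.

1.003 mol/L

n(EDTA) = 0.03183 × 0.06354 = 2.022 × 10^-3 mol
n(Mg2+) in the aliquot = 2.022 × 10^-3 mol (1:1 ratio)
[Mg2+]_dilute = 2.022 × 10^-3 / 0.02000 = 0.1011 mol/L
Dilution factor = 250.0 / 25.20 = 9.921
[Mg2+]_stock = 0.1011 × 9.921 = 1.003 mol/L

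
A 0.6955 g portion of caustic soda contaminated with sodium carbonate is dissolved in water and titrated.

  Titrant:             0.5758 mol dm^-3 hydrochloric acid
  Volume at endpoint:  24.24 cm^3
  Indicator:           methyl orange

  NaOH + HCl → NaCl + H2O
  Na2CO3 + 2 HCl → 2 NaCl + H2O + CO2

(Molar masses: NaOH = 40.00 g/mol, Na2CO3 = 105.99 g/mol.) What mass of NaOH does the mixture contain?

0.1360 g

n(HCl) = 0.02424 × 0.5758 = 0.01396 mol
Let x = n(NaOH), y = n(Na2CO3).
Titrant: 1x + 2y = 0.01396;  mass: 40.00x + 105.99y = 0.6955
Solving, x = 3.399 × 10^-3 mol, y = 5.279 × 10^-3 mol
mass of NaOH = 3.399 × 10^-3 × 40.00 = 0.1360 g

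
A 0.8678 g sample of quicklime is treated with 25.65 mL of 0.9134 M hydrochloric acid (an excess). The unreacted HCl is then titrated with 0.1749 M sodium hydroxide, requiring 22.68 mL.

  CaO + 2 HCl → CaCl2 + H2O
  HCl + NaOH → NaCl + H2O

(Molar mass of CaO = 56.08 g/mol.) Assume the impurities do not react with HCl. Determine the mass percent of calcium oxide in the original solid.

n(HCl) added = 0.02565 × 0.9134 = 0.02343 mol
n(NaOH) used in back-titration = 0.02268 × 0.1749 = 3.967 × 10^-3 mol
n(HCl) left over = 3.967 × 10^-3 mol (1:1 ratio)
n(HCl) consumed by analyte = 0.02343 − 3.967 × 10^-3 = 0.01946 mol
From the 1:2 ratio, n(CaO) = 1/2 × 0.01946 = 9.731 × 10^-3 mol
mass of CaO = 9.731 × 10^-3 × 56.08 = 0.5457 g
% CaO = 0.5457 / 0.8678 × 100 = 62.88 %

62.88 %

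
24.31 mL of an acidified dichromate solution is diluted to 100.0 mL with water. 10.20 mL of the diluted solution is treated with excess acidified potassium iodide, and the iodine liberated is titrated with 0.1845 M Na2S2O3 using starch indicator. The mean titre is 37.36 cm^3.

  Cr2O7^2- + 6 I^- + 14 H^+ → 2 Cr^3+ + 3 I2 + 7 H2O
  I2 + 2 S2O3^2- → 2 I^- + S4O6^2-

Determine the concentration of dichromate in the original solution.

n(S2O3^2-) = 0.03736 × 0.1845 = 6.893 × 10^-3 mol
n(I2) = n(S2O3^2-)/2 = 3.446 × 10^-3 mol
From the 1:3 ratio, n(Cr2O7^2-) in the aliquot = 1/3 × 3.446 × 10^-3 = 1.149 × 10^-3 mol
[Cr2O7^2-]_dilute = 1.149 × 10^-3 / 0.01020 = 0.1126 mol/L
[Cr2O7^2-]_original = 0.1126 × 100.0/24.31 = 0.4633 mol/L

0.4633 M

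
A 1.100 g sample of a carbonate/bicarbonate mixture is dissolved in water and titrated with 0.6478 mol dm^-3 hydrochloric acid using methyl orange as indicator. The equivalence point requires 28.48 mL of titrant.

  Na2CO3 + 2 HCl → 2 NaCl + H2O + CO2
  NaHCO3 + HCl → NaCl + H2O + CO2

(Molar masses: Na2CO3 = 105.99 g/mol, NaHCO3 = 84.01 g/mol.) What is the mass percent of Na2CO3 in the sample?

n(HCl) = 0.02848 × 0.6478 = 0.01845 mol
Let x = n(Na2CO3), y = n(NaHCO3).
Titrant: 2x + 1y = 0.01845;  mass: 105.99x + 84.01y = 1.100
Solving, x = 7.253 × 10^-3 mol, y = 3.943 × 10^-3 mol
mass of Na2CO3 = 7.253 × 10^-3 × 105.99 = 0.7688 g
% Na2CO3 = 0.7688 / 1.100 × 100 = 69.89 %

69.89 %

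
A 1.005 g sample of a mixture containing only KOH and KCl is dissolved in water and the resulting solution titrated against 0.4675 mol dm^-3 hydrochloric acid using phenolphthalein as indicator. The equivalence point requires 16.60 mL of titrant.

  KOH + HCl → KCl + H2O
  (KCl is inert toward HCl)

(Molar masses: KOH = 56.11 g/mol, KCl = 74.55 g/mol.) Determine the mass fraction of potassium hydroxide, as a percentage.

n(HCl) = 0.01660 × 0.4675 = 7.761 × 10^-3 mol
Let x = n(KOH), y = n(KCl).
Titrant: 1x = 7.761 × 10^-3;  mass: 56.11x + 74.55y = 1.005
Solving, x = 7.761 × 10^-3 mol, y = 7.640 × 10^-3 mol
mass of KOH = 7.761 × 10^-3 × 56.11 = 0.4354 g
% KOH = 0.4354 / 1.005 × 100 = 43.33 %

43.33 %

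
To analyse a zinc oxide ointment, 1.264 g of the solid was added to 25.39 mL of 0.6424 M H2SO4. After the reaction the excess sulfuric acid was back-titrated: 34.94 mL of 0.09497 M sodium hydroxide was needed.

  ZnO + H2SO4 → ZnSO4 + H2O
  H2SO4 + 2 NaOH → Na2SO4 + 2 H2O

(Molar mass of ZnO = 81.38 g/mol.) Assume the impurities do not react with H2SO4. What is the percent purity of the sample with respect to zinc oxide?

94.33 %

n(H2SO4) added = 0.02539 × 0.6424 = 0.01631 mol
n(NaOH) used in back-titration = 0.03494 × 0.09497 = 3.318 × 10^-3 mol
From the 1:2 ratio, n(H2SO4) left over = 1/2 × 3.318 × 10^-3 = 1.659 × 10^-3 mol
n(H2SO4) consumed by analyte = 0.01631 − 1.659 × 10^-3 = 0.01465 mol
n(ZnO) = 0.01465 mol (1:1 ratio)
mass of ZnO = 0.01465 × 81.38 = 1.192 g
% ZnO = 1.192 / 1.264 × 100 = 94.33 %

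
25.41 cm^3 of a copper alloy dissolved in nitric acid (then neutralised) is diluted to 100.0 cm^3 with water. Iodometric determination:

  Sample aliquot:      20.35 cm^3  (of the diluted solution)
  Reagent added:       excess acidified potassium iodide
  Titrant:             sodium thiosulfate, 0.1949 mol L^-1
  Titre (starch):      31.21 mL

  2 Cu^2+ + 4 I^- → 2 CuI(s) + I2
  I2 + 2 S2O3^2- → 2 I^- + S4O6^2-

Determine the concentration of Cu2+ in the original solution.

n(S2O3^2-) = 0.03121 × 0.1949 = 6.083 × 10^-3 mol
n(I2) = n(S2O3^2-)/2 = 3.041 × 10^-3 mol
From the 2:1 ratio, n(Cu2+) in the aliquot = 2/1 × 3.041 × 10^-3 = 6.083 × 10^-3 mol
[Cu2+]_dilute = 6.083 × 10^-3 / 0.02035 = 0.2989 mol/L
[Cu2+]_original = 0.2989 × 100.0/25.41 = 1.176 mol/L

1.176 mol/L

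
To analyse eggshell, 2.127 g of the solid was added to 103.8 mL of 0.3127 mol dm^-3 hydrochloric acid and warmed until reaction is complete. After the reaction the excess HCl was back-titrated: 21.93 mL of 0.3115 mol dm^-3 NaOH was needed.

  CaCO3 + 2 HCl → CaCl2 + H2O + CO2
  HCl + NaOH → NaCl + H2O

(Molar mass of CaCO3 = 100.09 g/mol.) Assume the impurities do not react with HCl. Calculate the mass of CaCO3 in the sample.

1.283 g

n(HCl) added = 0.1038 × 0.3127 = 0.03246 mol
n(NaOH) used in back-titration = 0.02193 × 0.3115 = 6.831 × 10^-3 mol
n(HCl) left over = 6.831 × 10^-3 mol (1:1 ratio)
n(HCl) consumed by analyte = 0.03246 − 6.831 × 10^-3 = 0.02563 mol
From the 1:2 ratio, n(CaCO3) = 1/2 × 0.02563 = 0.01281 mol
mass of CaCO3 = 0.01281 × 100.09 = 1.283 g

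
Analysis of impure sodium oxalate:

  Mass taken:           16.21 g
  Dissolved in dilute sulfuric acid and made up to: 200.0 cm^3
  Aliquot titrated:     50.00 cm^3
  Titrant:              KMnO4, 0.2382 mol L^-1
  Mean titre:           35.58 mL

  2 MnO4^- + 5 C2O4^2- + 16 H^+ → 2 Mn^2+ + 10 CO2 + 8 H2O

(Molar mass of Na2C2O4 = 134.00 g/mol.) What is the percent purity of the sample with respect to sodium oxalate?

70.06 %

n(KMnO4) per titration = 0.03558 × 0.2382 = 8.475 × 10^-3 mol
From the 5:2 ratio, n(Na2C2O4) in each aliquot = 5/2 × 8.475 × 10^-3 = 0.02119 mol
n(Na2C2O4) in the whole flask = 0.02119 × 200.0/50.00 = 0.08475 mol
mass of Na2C2O4 = 0.08475 × 134.00 = 11.36 g
% Na2C2O4 = 11.36 / 16.21 × 100 = 70.06 %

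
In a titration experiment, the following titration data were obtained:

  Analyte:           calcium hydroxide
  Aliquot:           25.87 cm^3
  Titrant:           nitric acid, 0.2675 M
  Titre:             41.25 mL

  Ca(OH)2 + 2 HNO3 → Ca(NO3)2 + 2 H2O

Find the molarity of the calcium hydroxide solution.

n(HNO3) = 0.04125 L × 0.2675 mol/L = 0.01103 mol
From the 1:2 mole ratio, n(Ca(OH)2) = 1/2 × 0.01103 = 5.517 × 10^-3 mol
[Ca(OH)2] = 5.517 × 10^-3 mol / 0.02587 L = 0.2133 mol/L

0.2133 M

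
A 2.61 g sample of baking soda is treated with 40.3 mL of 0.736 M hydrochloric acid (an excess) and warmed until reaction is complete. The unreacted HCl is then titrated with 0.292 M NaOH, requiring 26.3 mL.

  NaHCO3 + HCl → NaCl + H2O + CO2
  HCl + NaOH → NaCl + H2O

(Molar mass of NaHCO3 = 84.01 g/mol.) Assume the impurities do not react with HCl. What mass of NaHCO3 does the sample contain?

n(HCl) added = 0.0403 × 0.736 = 0.0297 mol
n(NaOH) used in back-titration = 0.0263 × 0.292 = 7.68 × 10^-3 mol
n(HCl) left over = 7.68 × 10^-3 mol (1:1 ratio)
n(HCl) consumed by analyte = 0.0297 − 7.68 × 10^-3 = 0.0220 mol
n(NaHCO3) = 0.0220 mol (1:1 ratio)
mass of NaHCO3 = 0.0220 × 84.01 = 1.85 g

1.85 g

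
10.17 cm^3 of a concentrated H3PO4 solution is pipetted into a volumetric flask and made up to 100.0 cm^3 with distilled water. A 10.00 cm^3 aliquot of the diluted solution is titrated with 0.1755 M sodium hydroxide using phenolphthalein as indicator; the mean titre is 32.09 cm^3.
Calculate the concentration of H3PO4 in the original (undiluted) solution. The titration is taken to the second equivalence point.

2.769 M

H3PO4 + 2 NaOH → Na2HPO4 + 2 H2O
n(NaOH) = 0.03209 × 0.1755 = 5.632 × 10^-3 mol
From the 1:2 ratio, n(H3PO4) in the aliquot = 1/2 × 5.632 × 10^-3 = 2.816 × 10^-3 mol
[H3PO4]_dilute = 2.816 × 10^-3 / 0.01000 = 0.2816 mol/L
Dilution factor = 100.0 / 10.17 = 9.833
[H3PO4]_stock = 0.2816 × 9.833 = 2.769 mol/L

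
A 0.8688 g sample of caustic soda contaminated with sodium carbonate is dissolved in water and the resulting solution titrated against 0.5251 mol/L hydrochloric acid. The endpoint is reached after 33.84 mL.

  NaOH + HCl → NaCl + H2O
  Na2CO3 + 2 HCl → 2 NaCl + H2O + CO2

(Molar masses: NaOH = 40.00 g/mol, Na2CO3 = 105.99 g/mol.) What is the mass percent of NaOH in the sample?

n(HCl) = 0.03384 × 0.5251 = 0.01777 mol
Let x = n(NaOH), y = n(Na2CO3).
Titrant: 1x + 2y = 0.01777;  mass: 40.00x + 105.99y = 0.8688
Solving, x = 5.609 × 10^-3 mol, y = 6.080 × 10^-3 mol
mass of NaOH = 5.609 × 10^-3 × 40.00 = 0.2244 g
% NaOH = 0.2244 / 0.8688 × 100 = 25.82 %

25.82 %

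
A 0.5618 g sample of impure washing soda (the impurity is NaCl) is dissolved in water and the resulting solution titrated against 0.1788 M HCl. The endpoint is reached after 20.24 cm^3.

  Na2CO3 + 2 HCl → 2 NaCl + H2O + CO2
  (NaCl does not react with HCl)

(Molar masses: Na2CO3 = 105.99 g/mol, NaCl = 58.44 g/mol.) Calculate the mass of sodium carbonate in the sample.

n(HCl) = 0.02024 × 0.1788 = 3.619 × 10^-3 mol
Let x = n(Na2CO3), y = n(NaCl).
Titrant: 2x = 3.619 × 10^-3;  mass: 105.99x + 58.44y = 0.5618
Solving, x = 1.809 × 10^-3 mol, y = 6.332 × 10^-3 mol
mass of Na2CO3 = 1.809 × 10^-3 × 105.99 = 0.1918 g

0.1918 g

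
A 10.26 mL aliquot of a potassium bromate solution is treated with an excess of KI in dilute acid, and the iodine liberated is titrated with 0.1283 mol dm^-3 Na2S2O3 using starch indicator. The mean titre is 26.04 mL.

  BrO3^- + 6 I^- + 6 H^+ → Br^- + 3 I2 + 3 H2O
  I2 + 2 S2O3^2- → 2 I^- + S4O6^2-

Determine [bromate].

0.05427 mol/L

n(S2O3^2-) = 0.02604 × 0.1283 = 3.341 × 10^-3 mol
n(I2) = n(S2O3^2-)/2 = 1.670 × 10^-3 mol
From the 1:3 ratio, n(BrO3^-) in the aliquot = 1/3 × 1.670 × 10^-3 = 5.568 × 10^-4 mol
[BrO3^-] = 5.568 × 10^-4 / 0.01026 = 0.05427 mol/L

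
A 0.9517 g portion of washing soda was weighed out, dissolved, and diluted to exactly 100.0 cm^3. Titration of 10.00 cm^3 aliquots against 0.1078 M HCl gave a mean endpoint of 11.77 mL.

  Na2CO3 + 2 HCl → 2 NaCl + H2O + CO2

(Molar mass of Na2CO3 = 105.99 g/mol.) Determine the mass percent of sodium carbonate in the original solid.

70.65 %

n(HCl) per titration = 0.01177 × 0.1078 = 1.269 × 10^-3 mol
From the 1:2 ratio, n(Na2CO3) in each aliquot = 1/2 × 1.269 × 10^-3 = 6.344 × 10^-4 mol
n(Na2CO3) in the whole flask = 6.344 × 10^-4 × 100.0/10.00 = 6.344 × 10^-3 mol
mass of Na2CO3 = 6.344 × 10^-3 × 105.99 = 0.6724 g
% Na2CO3 = 0.6724 / 0.9517 × 100 = 70.65 %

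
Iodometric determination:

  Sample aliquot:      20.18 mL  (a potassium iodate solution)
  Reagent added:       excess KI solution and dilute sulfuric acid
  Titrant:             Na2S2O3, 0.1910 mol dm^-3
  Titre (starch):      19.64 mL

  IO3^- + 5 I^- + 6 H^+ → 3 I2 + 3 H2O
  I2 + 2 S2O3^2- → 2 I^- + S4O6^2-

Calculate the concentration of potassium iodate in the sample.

n(S2O3^2-) = 0.01964 × 0.1910 = 3.751 × 10^-3 mol
n(I2) = n(S2O3^2-)/2 = 1.876 × 10^-3 mol
From the 1:3 ratio, n(IO3^-) in the aliquot = 1/3 × 1.876 × 10^-3 = 6.252 × 10^-4 mol
[IO3^-] = 6.252 × 10^-4 / 0.02018 = 0.03098 mol/L

0.03098 mol/L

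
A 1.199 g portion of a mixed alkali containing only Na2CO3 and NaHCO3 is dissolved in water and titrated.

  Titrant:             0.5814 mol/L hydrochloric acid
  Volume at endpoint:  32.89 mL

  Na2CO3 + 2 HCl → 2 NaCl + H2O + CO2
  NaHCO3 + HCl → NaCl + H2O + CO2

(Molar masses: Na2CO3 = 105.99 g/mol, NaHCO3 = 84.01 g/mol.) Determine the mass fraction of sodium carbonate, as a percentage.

n(HCl) = 0.03289 × 0.5814 = 0.01912 mol
Let x = n(Na2CO3), y = n(NaHCO3).
Titrant: 2x + 1y = 0.01912;  mass: 105.99x + 84.01y = 1.199
Solving, x = 6.569 × 10^-3 mol, y = 5.985 × 10^-3 mol
mass of Na2CO3 = 6.569 × 10^-3 × 105.99 = 0.6962 g
% Na2CO3 = 0.6962 / 1.199 × 100 = 58.07 %

58.07 %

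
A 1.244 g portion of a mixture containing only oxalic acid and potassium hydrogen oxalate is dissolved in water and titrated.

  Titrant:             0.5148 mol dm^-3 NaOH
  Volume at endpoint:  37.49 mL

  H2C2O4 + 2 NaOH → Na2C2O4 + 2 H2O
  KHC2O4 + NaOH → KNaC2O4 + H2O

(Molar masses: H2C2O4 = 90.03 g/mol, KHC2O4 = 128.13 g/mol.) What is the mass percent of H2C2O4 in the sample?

53.50 %

n(NaOH) = 0.03749 × 0.5148 = 0.01930 mol
Let x = n(H2C2O4), y = n(KHC2O4).
Titrant: 2x + 1y = 0.01930;  mass: 90.03x + 128.13y = 1.244
Solving, x = 7.393 × 10^-3 mol, y = 4.514 × 10^-3 mol
mass of H2C2O4 = 7.393 × 10^-3 × 90.03 = 0.6656 g
% H2C2O4 = 0.6656 / 1.244 × 100 = 53.50 %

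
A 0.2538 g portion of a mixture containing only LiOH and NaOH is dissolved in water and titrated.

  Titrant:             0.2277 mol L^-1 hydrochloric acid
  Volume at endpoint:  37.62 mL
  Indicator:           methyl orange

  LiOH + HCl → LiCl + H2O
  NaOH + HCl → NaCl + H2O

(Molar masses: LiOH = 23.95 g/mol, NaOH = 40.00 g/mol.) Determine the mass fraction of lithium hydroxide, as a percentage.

52.24 %

n(HCl) = 0.03762 × 0.2277 = 8.566 × 10^-3 mol
Let x = n(LiOH), y = n(NaOH).
Titrant: 1x + 1y = 8.566 × 10^-3;  mass: 23.95x + 40.00y = 0.2538
Solving, x = 5.535 × 10^-3 mol, y = 3.031 × 10^-3 mol
mass of LiOH = 5.535 × 10^-3 × 23.95 = 0.1326 g
% LiOH = 0.1326 / 0.2538 × 100 = 52.24 %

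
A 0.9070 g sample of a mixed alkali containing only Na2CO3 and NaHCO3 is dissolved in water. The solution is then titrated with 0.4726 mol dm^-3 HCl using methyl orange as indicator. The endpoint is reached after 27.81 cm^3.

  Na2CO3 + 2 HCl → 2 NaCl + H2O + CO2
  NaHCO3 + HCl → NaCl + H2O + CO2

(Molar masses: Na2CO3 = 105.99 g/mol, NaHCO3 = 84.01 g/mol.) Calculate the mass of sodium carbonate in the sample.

n(HCl) = 0.02781 × 0.4726 = 0.01314 mol
Let x = n(Na2CO3), y = n(NaHCO3).
Titrant: 2x + 1y = 0.01314;  mass: 105.99x + 84.01y = 0.9070
Solving, x = 3.178 × 10^-3 mol, y = 6.787 × 10^-3 mol
mass of Na2CO3 = 3.178 × 10^-3 × 105.99 = 0.3369 g

0.3369 g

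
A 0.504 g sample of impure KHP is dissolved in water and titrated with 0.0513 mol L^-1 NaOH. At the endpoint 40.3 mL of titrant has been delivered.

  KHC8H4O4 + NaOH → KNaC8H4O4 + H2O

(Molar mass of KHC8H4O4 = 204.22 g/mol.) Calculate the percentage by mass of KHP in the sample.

83.8 %

n(NaOH) = 0.0403 L × 0.0513 mol/L = 2.07 × 10^-3 mol
n(KHC8H4O4) = 2.07 × 10^-3 mol (1:1 ratio)
mass of KHC8H4O4 = 2.07 × 10^-3 × 204.22 g/mol = 0.422 g
% KHC8H4O4 = 0.422 / 0.504 × 100 = 83.8 %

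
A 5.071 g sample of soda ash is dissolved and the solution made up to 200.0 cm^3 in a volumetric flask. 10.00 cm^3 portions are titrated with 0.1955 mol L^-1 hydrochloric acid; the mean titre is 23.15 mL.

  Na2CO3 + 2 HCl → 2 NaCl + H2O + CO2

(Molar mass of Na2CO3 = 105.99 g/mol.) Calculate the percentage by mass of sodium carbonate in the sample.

n(HCl) per titration = 0.02315 × 0.1955 = 4.526 × 10^-3 mol
From the 1:2 ratio, n(Na2CO3) in each aliquot = 1/2 × 4.526 × 10^-3 = 2.263 × 10^-3 mol
n(Na2CO3) in the whole flask = 2.263 × 10^-3 × 200.0/10.00 = 0.04526 mol
mass of Na2CO3 = 0.04526 × 105.99 = 4.797 g
% Na2CO3 = 4.797 / 5.071 × 100 = 94.60 %

94.60 %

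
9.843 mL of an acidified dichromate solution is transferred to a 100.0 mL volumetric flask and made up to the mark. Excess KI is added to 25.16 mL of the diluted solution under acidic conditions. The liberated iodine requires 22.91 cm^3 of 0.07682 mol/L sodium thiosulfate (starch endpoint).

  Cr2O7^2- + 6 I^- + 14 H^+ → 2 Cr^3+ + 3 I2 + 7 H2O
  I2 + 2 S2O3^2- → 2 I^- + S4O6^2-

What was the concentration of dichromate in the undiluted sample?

0.1184 mol/L

n(S2O3^2-) = 0.02291 × 0.07682 = 1.760 × 10^-3 mol
n(I2) = n(S2O3^2-)/2 = 8.800 × 10^-4 mol
From the 1:3 ratio, n(Cr2O7^2-) in the aliquot = 1/3 × 8.800 × 10^-4 = 2.933 × 10^-4 mol
[Cr2O7^2-]_dilute = 2.933 × 10^-4 / 0.02516 = 0.01166 mol/L
[Cr2O7^2-]_original = 0.01166 × 100.0/9.843 = 0.1184 mol/L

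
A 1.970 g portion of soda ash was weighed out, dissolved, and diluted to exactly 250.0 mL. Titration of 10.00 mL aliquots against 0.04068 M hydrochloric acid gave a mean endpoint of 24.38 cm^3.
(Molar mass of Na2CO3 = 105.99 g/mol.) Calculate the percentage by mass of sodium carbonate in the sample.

Na2CO3 + 2 HCl → 2 NaCl + H2O + CO2
n(HCl) per titration = 0.02438 × 0.04068 = 9.918 × 10^-4 mol
From the 1:2 ratio, n(Na2CO3) in each aliquot = 1/2 × 9.918 × 10^-4 = 4.959 × 10^-4 mol
n(Na2CO3) in the whole flask = 4.959 × 10^-4 × 250.0/10.00 = 0.01240 mol
mass of Na2CO3 = 0.01240 × 105.99 = 1.314 g
% Na2CO3 = 1.314 / 1.970 × 100 = 66.70 %

66.70 %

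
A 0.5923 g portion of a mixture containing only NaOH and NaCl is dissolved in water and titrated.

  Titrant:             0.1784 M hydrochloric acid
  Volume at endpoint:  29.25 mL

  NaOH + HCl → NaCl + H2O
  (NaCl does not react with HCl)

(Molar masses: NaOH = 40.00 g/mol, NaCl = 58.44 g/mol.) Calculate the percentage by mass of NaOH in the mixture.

35.24 %

n(HCl) = 0.02925 × 0.1784 = 5.218 × 10^-3 mol
Let x = n(NaOH), y = n(NaCl).
Titrant: 1x = 5.218 × 10^-3;  mass: 40.00x + 58.44y = 0.5923
Solving, x = 5.218 × 10^-3 mol, y = 6.564 × 10^-3 mol
mass of NaOH = 5.218 × 10^-3 × 40.00 = 0.2087 g
% NaOH = 0.2087 / 0.5923 × 100 = 35.24 %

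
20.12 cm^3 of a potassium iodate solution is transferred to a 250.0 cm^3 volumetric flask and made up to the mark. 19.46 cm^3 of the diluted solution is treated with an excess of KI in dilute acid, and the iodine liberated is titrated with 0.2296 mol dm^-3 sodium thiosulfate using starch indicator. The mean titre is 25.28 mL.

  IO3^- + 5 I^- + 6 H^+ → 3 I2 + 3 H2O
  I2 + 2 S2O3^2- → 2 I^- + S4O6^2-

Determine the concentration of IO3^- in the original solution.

n(S2O3^2-) = 0.02528 × 0.2296 = 5.804 × 10^-3 mol
n(I2) = n(S2O3^2-)/2 = 2.902 × 10^-3 mol
From the 1:3 ratio, n(IO3^-) in the aliquot = 1/3 × 2.902 × 10^-3 = 9.674 × 10^-4 mol
[IO3^-]_dilute = 9.674 × 10^-4 / 0.01946 = 0.04971 mol/L
[IO3^-]_original = 0.04971 × 250.0/20.12 = 0.6177 mol/L

0.6177 mol/L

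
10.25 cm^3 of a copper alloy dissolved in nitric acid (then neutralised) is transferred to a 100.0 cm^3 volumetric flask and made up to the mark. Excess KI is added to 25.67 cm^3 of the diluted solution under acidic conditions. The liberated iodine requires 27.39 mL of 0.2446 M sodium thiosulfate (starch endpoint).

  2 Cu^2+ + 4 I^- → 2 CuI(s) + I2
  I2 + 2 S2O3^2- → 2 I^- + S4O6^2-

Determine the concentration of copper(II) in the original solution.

2.546 M

n(S2O3^2-) = 0.02739 × 0.2446 = 6.700 × 10^-3 mol
n(I2) = n(S2O3^2-)/2 = 3.350 × 10^-3 mol
From the 2:1 ratio, n(Cu2+) in the aliquot = 2/1 × 3.350 × 10^-3 = 6.700 × 10^-3 mol
[Cu2+]_dilute = 6.700 × 10^-3 / 0.02567 = 0.2610 mol/L
[Cu2+]_original = 0.2610 × 100.0/10.25 = 2.546 mol/L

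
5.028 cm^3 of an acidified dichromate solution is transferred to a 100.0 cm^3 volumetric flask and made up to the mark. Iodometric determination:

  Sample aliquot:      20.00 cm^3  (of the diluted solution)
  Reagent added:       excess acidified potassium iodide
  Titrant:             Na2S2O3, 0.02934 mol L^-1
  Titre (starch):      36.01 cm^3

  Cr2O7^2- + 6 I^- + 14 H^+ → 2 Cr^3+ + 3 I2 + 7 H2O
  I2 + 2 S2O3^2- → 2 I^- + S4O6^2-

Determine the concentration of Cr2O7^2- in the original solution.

n(S2O3^2-) = 0.03601 × 0.02934 = 1.057 × 10^-3 mol
n(I2) = n(S2O3^2-)/2 = 5.283 × 10^-4 mol
From the 1:3 ratio, n(Cr2O7^2-) in the aliquot = 1/3 × 5.283 × 10^-4 = 1.761 × 10^-4 mol
[Cr2O7^2-]_dilute = 1.761 × 10^-4 / 0.02000 = 0.008804 mol/L
[Cr2O7^2-]_original = 0.008804 × 100.0/5.028 = 0.1751 mol/L

0.1751 mol/L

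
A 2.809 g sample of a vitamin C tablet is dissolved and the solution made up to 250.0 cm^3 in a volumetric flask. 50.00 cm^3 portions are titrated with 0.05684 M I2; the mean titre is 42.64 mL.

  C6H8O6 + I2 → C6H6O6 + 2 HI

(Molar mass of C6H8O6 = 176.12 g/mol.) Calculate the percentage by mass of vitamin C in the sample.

75.98 %

n(I2) per titration = 0.04264 × 0.05684 = 2.424 × 10^-3 mol
n(C6H8O6) in each aliquot = 2.424 × 10^-3 mol (1:1 ratio)
n(C6H8O6) in the whole flask = 2.424 × 10^-3 × 250.0/50.00 = 0.01212 mol
mass of C6H8O6 = 0.01212 × 176.12 = 2.134 g
% C6H8O6 = 2.134 / 2.809 × 100 = 75.98 %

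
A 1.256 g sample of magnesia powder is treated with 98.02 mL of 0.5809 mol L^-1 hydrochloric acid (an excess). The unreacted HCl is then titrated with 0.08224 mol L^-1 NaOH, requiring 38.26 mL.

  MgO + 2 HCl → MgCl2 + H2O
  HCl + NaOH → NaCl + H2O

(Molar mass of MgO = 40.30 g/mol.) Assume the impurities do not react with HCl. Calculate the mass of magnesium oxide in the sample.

n(HCl) added = 0.09802 × 0.5809 = 0.05694 mol
n(NaOH) used in back-titration = 0.03826 × 0.08224 = 3.147 × 10^-3 mol
n(HCl) left over = 3.147 × 10^-3 mol (1:1 ratio)
n(HCl) consumed by analyte = 0.05694 − 3.147 × 10^-3 = 0.05379 mol
From the 1:2 ratio, n(MgO) = 1/2 × 0.05379 = 0.02690 mol
mass of MgO = 0.02690 × 40.30 = 1.084 g

1.084 g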